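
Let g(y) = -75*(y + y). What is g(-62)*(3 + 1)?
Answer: 37200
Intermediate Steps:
g(y) = -150*y
g(-62)*(3 + 1) = (-150*(-62))*(3 + 1) = 9300*4 = 37200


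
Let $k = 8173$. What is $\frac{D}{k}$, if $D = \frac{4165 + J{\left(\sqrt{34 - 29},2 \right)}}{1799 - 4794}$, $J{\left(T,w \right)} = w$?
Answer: $- \frac{4167}{24478135} \approx -0.00017023$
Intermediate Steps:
$D = - \frac{4167}{2995}$ ($D = \frac{4165 + 2}{1799 - 4794} = \frac{4167}{-2995} = 4167 \left(- \frac{1}{2995}\right) = - \frac{4167}{2995} \approx -1.3913$)
$\frac{D}{k} = - \frac{4167}{2995 \cdot 8173} = \left(- \frac{4167}{2995}\right) \frac{1}{8173} = - \frac{4167}{24478135}$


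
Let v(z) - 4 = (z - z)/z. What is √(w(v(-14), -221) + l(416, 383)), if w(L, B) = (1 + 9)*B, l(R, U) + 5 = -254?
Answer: I*√2469 ≈ 49.689*I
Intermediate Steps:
l(R, U) = -259 (l(R, U) = -5 - 254 = -259)
v(z) = 4 (v(z) = 4 + (z - z)/z = 4 + 0/z = 4 + 0 = 4)
w(L, B) = 10*B
√(w(v(-14), -221) + l(416, 383)) = √(10*(-221) - 259) = √(-2210 - 259) = √(-2469) = I*√2469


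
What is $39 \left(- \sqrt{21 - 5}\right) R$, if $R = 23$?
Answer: $-3588$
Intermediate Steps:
$39 \left(- \sqrt{21 - 5}\right) R = 39 \left(- \sqrt{21 - 5}\right) 23 = 39 \left(- \sqrt{16}\right) 23 = 39 \left(\left(-1\right) 4\right) 23 = 39 \left(-4\right) 23 = \left(-156\right) 23 = -3588$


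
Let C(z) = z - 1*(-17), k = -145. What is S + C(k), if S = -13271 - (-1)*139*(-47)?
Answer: -19932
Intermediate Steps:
C(z) = 17 + z (C(z) = z + 17 = 17 + z)
S = -19804 (S = -13271 - (-1)*(-6533) = -13271 - 1*6533 = -13271 - 6533 = -19804)
S + C(k) = -19804 + (17 - 145) = -19804 - 128 = -19932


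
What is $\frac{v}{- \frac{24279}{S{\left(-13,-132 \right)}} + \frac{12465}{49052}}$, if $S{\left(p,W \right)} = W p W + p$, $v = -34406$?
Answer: $- \frac{382302416945800}{4014567633} \approx -95229.0$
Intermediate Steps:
$S{\left(p,W \right)} = p + p W^{2}$ ($S{\left(p,W \right)} = p W^{2} + p = p + p W^{2}$)
$\frac{v}{- \frac{24279}{S{\left(-13,-132 \right)}} + \frac{12465}{49052}} = - \frac{34406}{- \frac{24279}{\left(-13\right) \left(1 + \left(-132\right)^{2}\right)} + \frac{12465}{49052}} = - \frac{34406}{- \frac{24279}{\left(-13\right) \left(1 + 17424\right)} + 12465 \cdot \frac{1}{49052}} = - \frac{34406}{- \frac{24279}{\left(-13\right) 17425} + \frac{12465}{49052}} = - \frac{34406}{- \frac{24279}{-226525} + \frac{12465}{49052}} = - \frac{34406}{\left(-24279\right) \left(- \frac{1}{226525}\right) + \frac{12465}{49052}} = - \frac{34406}{\frac{24279}{226525} + \frac{12465}{49052}} = - \frac{34406}{\frac{4014567633}{11111504300}} = \left(-34406\right) \frac{11111504300}{4014567633} = - \frac{382302416945800}{4014567633}$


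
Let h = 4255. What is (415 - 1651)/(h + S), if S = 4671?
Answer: -618/4463 ≈ -0.13847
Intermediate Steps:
(415 - 1651)/(h + S) = (415 - 1651)/(4255 + 4671) = -1236/8926 = -1236*1/8926 = -618/4463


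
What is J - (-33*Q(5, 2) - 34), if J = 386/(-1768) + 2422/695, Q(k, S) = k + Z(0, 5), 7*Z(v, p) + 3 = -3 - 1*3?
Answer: 687408871/4300660 ≈ 159.84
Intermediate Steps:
Z(v, p) = -9/7 (Z(v, p) = -3/7 + (-3 - 1*3)/7 = -3/7 + (-3 - 3)/7 = -3/7 + (⅐)*(-6) = -3/7 - 6/7 = -9/7)
Q(k, S) = -9/7 + k (Q(k, S) = k - 9/7 = -9/7 + k)
J = 2006913/614380 (J = 386*(-1/1768) + 2422*(1/695) = -193/884 + 2422/695 = 2006913/614380 ≈ 3.2666)
J - (-33*Q(5, 2) - 34) = 2006913/614380 - (-33*(-9/7 + 5) - 34) = 2006913/614380 - (-33*26/7 - 34) = 2006913/614380 - (-858/7 - 34) = 2006913/614380 - 1*(-1096/7) = 2006913/614380 + 1096/7 = 687408871/4300660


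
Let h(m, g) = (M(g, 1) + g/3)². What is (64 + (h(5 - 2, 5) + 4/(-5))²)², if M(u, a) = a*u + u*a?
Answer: 1384250792881441/4100625 ≈ 3.3757e+8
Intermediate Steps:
M(u, a) = 2*a*u (M(u, a) = a*u + a*u = 2*a*u)
h(m, g) = 49*g²/9 (h(m, g) = (2*1*g + g/3)² = (2*g + g*(⅓))² = (2*g + g/3)² = (7*g/3)² = 49*g²/9)
(64 + (h(5 - 2, 5) + 4/(-5))²)² = (64 + ((49/9)*5² + 4/(-5))²)² = (64 + ((49/9)*25 + 4*(-⅕))²)² = (64 + (1225/9 - ⅘)²)² = (64 + (6089/45)²)² = (64 + 37075921/2025)² = (37205521/2025)² = 1384250792881441/4100625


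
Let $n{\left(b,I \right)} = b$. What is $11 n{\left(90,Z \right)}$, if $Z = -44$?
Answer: $990$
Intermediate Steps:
$11 n{\left(90,Z \right)} = 11 \cdot 90 = 990$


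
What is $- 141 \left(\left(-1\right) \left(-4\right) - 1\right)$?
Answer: $-423$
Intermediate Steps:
$- 141 \left(\left(-1\right) \left(-4\right) - 1\right) = - 141 \left(4 - 1\right) = \left(-141\right) 3 = -423$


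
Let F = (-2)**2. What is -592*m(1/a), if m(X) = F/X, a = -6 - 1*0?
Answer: 14208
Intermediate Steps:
a = -6 (a = -6 + 0 = -6)
F = 4
m(X) = 4/X
-592*m(1/a) = -2368/(1/(-6)) = -2368/(-1/6) = -2368*(-6) = -592*(-24) = 14208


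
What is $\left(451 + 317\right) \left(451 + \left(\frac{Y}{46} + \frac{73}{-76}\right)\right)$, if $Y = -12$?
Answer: $\frac{150952896}{437} \approx 3.4543 \cdot 10^{5}$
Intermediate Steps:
$\left(451 + 317\right) \left(451 + \left(\frac{Y}{46} + \frac{73}{-76}\right)\right) = \left(451 + 317\right) \left(451 + \left(- \frac{12}{46} + \frac{73}{-76}\right)\right) = 768 \left(451 + \left(\left(-12\right) \frac{1}{46} + 73 \left(- \frac{1}{76}\right)\right)\right) = 768 \left(451 - \frac{2135}{1748}\right) = 768 \cdot \frac{786213}{1748} = \frac{150952896}{437}$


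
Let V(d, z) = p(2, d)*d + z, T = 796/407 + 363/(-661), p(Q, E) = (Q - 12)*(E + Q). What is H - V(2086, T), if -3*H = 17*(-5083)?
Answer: 35176207526932/807081 ≈ 4.3585e+7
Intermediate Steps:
p(Q, E) = (-12 + Q)*(E + Q)
T = 378415/269027 (T = 796*(1/407) + 363*(-1/661) = 796/407 - 363/661 = 378415/269027 ≈ 1.4066)
V(d, z) = z + d*(-20 - 10*d) (V(d, z) = (2**2 - 12*d - 12*2 + d*2)*d + z = (4 - 12*d - 24 + 2*d)*d + z = (-20 - 10*d)*d + z = d*(-20 - 10*d) + z = z + d*(-20 - 10*d))
H = 86411/3 (H = -17*(-5083)/3 = -1/3*(-86411) = 86411/3 ≈ 28804.)
H - V(2086, T) = 86411/3 - (378415/269027 - 10*2086*(2 + 2086)) = 86411/3 - (378415/269027 - 10*2086*2088) = 86411/3 - (378415/269027 - 43555680) = 86411/3 - 1*(-11717653544945/269027) = 86411/3 + 11717653544945/269027 = 35176207526932/807081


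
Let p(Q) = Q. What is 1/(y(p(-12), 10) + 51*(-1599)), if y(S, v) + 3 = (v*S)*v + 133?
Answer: -1/82619 ≈ -1.2104e-5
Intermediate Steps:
y(S, v) = 130 + S*v² (y(S, v) = -3 + ((v*S)*v + 133) = -3 + ((S*v)*v + 133) = -3 + (S*v² + 133) = -3 + (133 + S*v²) = 130 + S*v²)
1/(y(p(-12), 10) + 51*(-1599)) = 1/((130 - 12*10²) + 51*(-1599)) = 1/((130 - 12*100) - 81549) = 1/((130 - 1200) - 81549) = 1/(-1070 - 81549) = 1/(-82619) = -1/82619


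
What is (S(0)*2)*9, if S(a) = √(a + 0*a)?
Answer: 0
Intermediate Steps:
S(a) = √a (S(a) = √(a + 0) = √a)
(S(0)*2)*9 = (√0*2)*9 = (0*2)*9 = 0*9 = 0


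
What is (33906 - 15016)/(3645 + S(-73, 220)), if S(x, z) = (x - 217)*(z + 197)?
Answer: -3778/23457 ≈ -0.16106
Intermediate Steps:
S(x, z) = (-217 + x)*(197 + z)
(33906 - 15016)/(3645 + S(-73, 220)) = (33906 - 15016)/(3645 + (-42749 - 217*220 + 197*(-73) - 73*220)) = 18890/(3645 + (-42749 - 47740 - 14381 - 16060)) = 18890/(3645 - 120930) = 18890/(-117285) = 18890*(-1/117285) = -3778/23457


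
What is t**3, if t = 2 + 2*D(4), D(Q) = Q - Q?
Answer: 8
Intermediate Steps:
D(Q) = 0
t = 2 (t = 2 + 2*0 = 2 + 0 = 2)
t**3 = 2**3 = 8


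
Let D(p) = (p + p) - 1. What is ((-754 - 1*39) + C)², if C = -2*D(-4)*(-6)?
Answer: 811801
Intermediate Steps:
D(p) = -1 + 2*p (D(p) = 2*p - 1 = -1 + 2*p)
C = -108 (C = -2*(-1 + 2*(-4))*(-6) = -2*(-1 - 8)*(-6) = -2*(-9)*(-6) = 18*(-6) = -108)
((-754 - 1*39) + C)² = ((-754 - 1*39) - 108)² = ((-754 - 39) - 108)² = (-793 - 108)² = (-901)² = 811801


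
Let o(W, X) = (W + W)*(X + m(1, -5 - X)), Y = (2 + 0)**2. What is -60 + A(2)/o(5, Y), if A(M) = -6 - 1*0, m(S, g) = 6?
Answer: -3003/50 ≈ -60.060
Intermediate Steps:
Y = 4 (Y = 2**2 = 4)
o(W, X) = 2*W*(6 + X) (o(W, X) = (W + W)*(X + 6) = (2*W)*(6 + X) = 2*W*(6 + X))
A(M) = -6 (A(M) = -6 + 0 = -6)
-60 + A(2)/o(5, Y) = -60 - 6*1/(10*(6 + 4)) = -60 - 6/(2*5*10) = -60 - 6/100 = -60 - 6*1/100 = -60 - 3/50 = -3003/50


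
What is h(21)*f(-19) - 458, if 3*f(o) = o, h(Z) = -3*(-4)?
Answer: -534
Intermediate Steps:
h(Z) = 12
f(o) = o/3
h(21)*f(-19) - 458 = 12*((⅓)*(-19)) - 458 = 12*(-19/3) - 458 = -76 - 458 = -534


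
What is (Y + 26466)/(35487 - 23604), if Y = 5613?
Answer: 629/233 ≈ 2.6996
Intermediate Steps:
(Y + 26466)/(35487 - 23604) = (5613 + 26466)/(35487 - 23604) = 32079/11883 = 32079*(1/11883) = 629/233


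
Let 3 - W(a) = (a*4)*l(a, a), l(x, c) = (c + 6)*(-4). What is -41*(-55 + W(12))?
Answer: -139564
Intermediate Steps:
l(x, c) = -24 - 4*c (l(x, c) = (6 + c)*(-4) = -24 - 4*c)
W(a) = 3 - 4*a*(-24 - 4*a) (W(a) = 3 - a*4*(-24 - 4*a) = 3 - 4*a*(-24 - 4*a))
-41*(-55 + W(12)) = -41*(-55 + (3 + 16*12*(6 + 12))) = -41*(-55 + (3 + 16*12*18)) = -41*(-55 + (3 + 3456)) = -41*(-55 + 3459) = -41*3404 = -139564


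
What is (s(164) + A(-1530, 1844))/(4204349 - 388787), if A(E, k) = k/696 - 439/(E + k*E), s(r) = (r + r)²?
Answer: 4403664119653/156176008279650 ≈ 0.028197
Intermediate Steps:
s(r) = 4*r² (s(r) = (2*r)² = 4*r²)
A(E, k) = -439/(E + E*k) + k/696 (A(E, k) = k*(1/696) - 439/(E + E*k) = k/696 - 439/(E + E*k) = -439/(E + E*k) + k/696)
(s(164) + A(-1530, 1844))/(4204349 - 388787) = (4*164² + (1/696)*(-305544 - 1530*1844 - 1530*1844²)/(-1530*(1 + 1844)))/(4204349 - 388787) = (4*26896 + (1/696)*(-1/1530)*(-305544 - 2821320 - 1530*3400336)/1845)/3815562 = (107584 + (1/696)*(-1/1530)*(1/1845)*(-305544 - 2821320 - 5202514080))*(1/3815562) = (107584 + (1/696)*(-1/1530)*(1/1845)*(-5205640944))*(1/3815562) = (107584 + 108450853/40931325)*(1/3815562) = (4403664119653/40931325)*(1/3815562) = 4403664119653/156176008279650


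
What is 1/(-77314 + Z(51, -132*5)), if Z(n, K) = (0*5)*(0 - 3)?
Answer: -1/77314 ≈ -1.2934e-5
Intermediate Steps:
Z(n, K) = 0 (Z(n, K) = 0*(-3) = 0)
1/(-77314 + Z(51, -132*5)) = 1/(-77314 + 0) = 1/(-77314) = -1/77314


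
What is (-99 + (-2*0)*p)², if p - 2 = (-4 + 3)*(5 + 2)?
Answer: 9801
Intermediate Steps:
p = -5 (p = 2 + (-4 + 3)*(5 + 2) = 2 - 1*7 = 2 - 7 = -5)
(-99 + (-2*0)*p)² = (-99 - 2*0*(-5))² = (-99 + 0*(-5))² = (-99 + 0)² = (-99)² = 9801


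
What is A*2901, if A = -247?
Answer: -716547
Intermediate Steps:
A*2901 = -247*2901 = -716547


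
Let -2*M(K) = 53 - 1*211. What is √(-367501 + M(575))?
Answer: I*√367422 ≈ 606.15*I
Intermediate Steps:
M(K) = 79 (M(K) = -(53 - 1*211)/2 = -(53 - 211)/2 = -½*(-158) = 79)
√(-367501 + M(575)) = √(-367501 + 79) = √(-367422) = I*√367422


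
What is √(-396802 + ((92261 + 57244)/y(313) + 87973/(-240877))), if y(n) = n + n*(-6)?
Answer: 4*I*√141006182795250942533/75394501 ≈ 630.0*I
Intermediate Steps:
y(n) = -5*n (y(n) = n - 6*n = -5*n)
√(-396802 + ((92261 + 57244)/y(313) + 87973/(-240877))) = √(-396802 + ((92261 + 57244)/((-5*313)) + 87973/(-240877))) = √(-396802 + (149505/(-1565) + 87973*(-1/240877))) = √(-396802 + (149505*(-1/1565) - 87973/240877)) = √(-396802 + (-29901/313 - 87973/240877)) = √(-396802 - 7229998726/75394501) = √(-29923918784528/75394501) = 4*I*√141006182795250942533/75394501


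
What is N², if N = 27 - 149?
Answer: 14884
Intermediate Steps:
N = -122
N² = (-122)² = 14884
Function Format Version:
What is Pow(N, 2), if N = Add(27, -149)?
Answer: 14884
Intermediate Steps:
N = -122
Pow(N, 2) = Pow(-122, 2) = 14884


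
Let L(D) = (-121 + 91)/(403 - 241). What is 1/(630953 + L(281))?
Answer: 27/17035726 ≈ 1.5849e-6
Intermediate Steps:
L(D) = -5/27 (L(D) = -30/162 = -30*1/162 = -5/27)
1/(630953 + L(281)) = 1/(630953 - 5/27) = 1/(17035726/27) = 27/17035726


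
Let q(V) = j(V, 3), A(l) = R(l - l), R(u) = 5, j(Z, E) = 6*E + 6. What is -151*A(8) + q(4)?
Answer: -731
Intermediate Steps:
j(Z, E) = 6 + 6*E
A(l) = 5
q(V) = 24 (q(V) = 6 + 6*3 = 6 + 18 = 24)
-151*A(8) + q(4) = -151*5 + 24 = -755 + 24 = -731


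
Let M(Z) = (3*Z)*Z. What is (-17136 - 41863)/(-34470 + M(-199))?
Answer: -58999/84333 ≈ -0.69960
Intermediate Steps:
M(Z) = 3*Z²
(-17136 - 41863)/(-34470 + M(-199)) = (-17136 - 41863)/(-34470 + 3*(-199)²) = -58999/(-34470 + 3*39601) = -58999/(-34470 + 118803) = -58999/84333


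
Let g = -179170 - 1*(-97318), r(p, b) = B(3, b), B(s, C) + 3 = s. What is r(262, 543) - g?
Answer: 81852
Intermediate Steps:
B(s, C) = -3 + s
r(p, b) = 0 (r(p, b) = -3 + 3 = 0)
g = -81852 (g = -179170 + 97318 = -81852)
r(262, 543) - g = 0 - 1*(-81852) = 0 + 81852 = 81852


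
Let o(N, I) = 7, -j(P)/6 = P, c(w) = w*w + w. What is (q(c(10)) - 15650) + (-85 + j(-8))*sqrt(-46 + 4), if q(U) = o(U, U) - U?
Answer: -15753 - 37*I*sqrt(42) ≈ -15753.0 - 239.79*I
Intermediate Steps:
c(w) = w + w**2 (c(w) = w**2 + w = w + w**2)
j(P) = -6*P
q(U) = 7 - U
(q(c(10)) - 15650) + (-85 + j(-8))*sqrt(-46 + 4) = ((7 - 10*(1 + 10)) - 15650) + (-85 - 6*(-8))*sqrt(-46 + 4) = ((7 - 10*11) - 15650) + (-85 + 48)*sqrt(-42) = ((7 - 1*110) - 15650) - 37*I*sqrt(42) = ((7 - 110) - 15650) - 37*I*sqrt(42) = (-103 - 15650) - 37*I*sqrt(42) = -15753 - 37*I*sqrt(42)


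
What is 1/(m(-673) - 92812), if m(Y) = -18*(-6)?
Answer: -1/92704 ≈ -1.0787e-5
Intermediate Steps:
m(Y) = 108
1/(m(-673) - 92812) = 1/(108 - 92812) = 1/(-92704) = -1/92704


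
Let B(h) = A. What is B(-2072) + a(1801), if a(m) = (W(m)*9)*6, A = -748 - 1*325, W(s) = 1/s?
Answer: -1932419/1801 ≈ -1073.0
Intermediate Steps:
A = -1073 (A = -748 - 325 = -1073)
a(m) = 54/m (a(m) = (9/m)*6 = 54/m)
B(h) = -1073
B(-2072) + a(1801) = -1073 + 54/1801 = -1932419/1801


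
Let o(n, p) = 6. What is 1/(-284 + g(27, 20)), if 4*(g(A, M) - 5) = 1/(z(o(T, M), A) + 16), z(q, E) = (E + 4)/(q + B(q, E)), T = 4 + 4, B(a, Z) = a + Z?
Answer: -2620/730941 ≈ -0.0035844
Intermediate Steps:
B(a, Z) = Z + a
T = 8
z(q, E) = (4 + E)/(E + 2*q) (z(q, E) = (E + 4)/(q + (E + q)) = (4 + E)/(E + 2*q))
g(A, M) = 5 + 1/(4*(16 + (4 + A)/(12 + A))) (g(A, M) = 5 + 1/(4*((4 + A)/(A + 2*6) + 16)) = 5 + 1/(4*((4 + A)/(A + 12) + 16)) = 5 + 1/(4*((4 + A)/(12 + A) + 16)) = 5 + 1/(4*(16 + (4 + A)/(12 + A))))
1/(-284 + g(27, 20)) = 1/(-284 + (3932 + 341*27)/(4*(196 + 17*27))) = 1/(-284 + (3932 + 9207)/(4*(196 + 459))) = 1/(-284 + (¼)*13139/655) = 1/(-284 + (¼)*(1/655)*13139) = 1/(-284 + 13139/2620) = 1/(-730941/2620) = -2620/730941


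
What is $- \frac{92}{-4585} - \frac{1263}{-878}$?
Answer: $\frac{5871631}{4025630} \approx 1.4586$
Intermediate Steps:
$- \frac{92}{-4585} - \frac{1263}{-878} = \left(-92\right) \left(- \frac{1}{4585}\right) - - \frac{1263}{878} = \frac{92}{4585} + \frac{1263}{878} = \frac{5871631}{4025630}$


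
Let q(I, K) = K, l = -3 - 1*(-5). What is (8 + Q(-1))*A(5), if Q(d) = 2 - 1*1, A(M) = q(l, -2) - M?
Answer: -63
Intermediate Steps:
l = 2 (l = -3 + 5 = 2)
A(M) = -2 - M
Q(d) = 1 (Q(d) = 2 - 1 = 1)
(8 + Q(-1))*A(5) = (8 + 1)*(-2 - 1*5) = 9*(-2 - 5) = 9*(-7) = -63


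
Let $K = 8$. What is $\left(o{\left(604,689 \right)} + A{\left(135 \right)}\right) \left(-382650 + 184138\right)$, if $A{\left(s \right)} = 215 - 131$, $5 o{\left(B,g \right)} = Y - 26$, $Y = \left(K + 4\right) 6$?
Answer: $- \frac{92506592}{5} \approx -1.8501 \cdot 10^{7}$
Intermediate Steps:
$Y = 72$ ($Y = \left(8 + 4\right) 6 = 12 \cdot 6 = 72$)
$o{\left(B,g \right)} = \frac{46}{5}$ ($o{\left(B,g \right)} = \frac{72 - 26}{5} = \frac{1}{5} \cdot 46 = \frac{46}{5}$)
$A{\left(s \right)} = 84$ ($A{\left(s \right)} = 215 - 131 = 84$)
$\left(o{\left(604,689 \right)} + A{\left(135 \right)}\right) \left(-382650 + 184138\right) = \left(\frac{46}{5} + 84\right) \left(-382650 + 184138\right) = \frac{466}{5} \left(-198512\right) = - \frac{92506592}{5}$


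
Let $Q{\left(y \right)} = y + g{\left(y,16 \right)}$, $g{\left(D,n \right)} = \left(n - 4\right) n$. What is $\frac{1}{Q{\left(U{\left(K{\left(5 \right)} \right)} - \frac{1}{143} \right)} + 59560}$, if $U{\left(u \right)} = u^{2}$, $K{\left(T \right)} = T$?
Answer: $\frac{143}{8548110} \approx 1.6729 \cdot 10^{-5}$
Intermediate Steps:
$g{\left(D,n \right)} = n \left(-4 + n\right)$ ($g{\left(D,n \right)} = \left(-4 + n\right) n = n \left(-4 + n\right)$)
$Q{\left(y \right)} = 192 + y$ ($Q{\left(y \right)} = y + 16 \left(-4 + 16\right) = y + 16 \cdot 12 = y + 192 = 192 + y$)
$\frac{1}{Q{\left(U{\left(K{\left(5 \right)} \right)} - \frac{1}{143} \right)} + 59560} = \frac{1}{\left(192 + \left(5^{2} - \frac{1}{143}\right)\right) + 59560} = \frac{1}{\left(192 + \left(25 - \frac{1}{143}\right)\right) + 59560} = \frac{1}{\left(192 + \frac{3574}{143}\right) + 59560} = \frac{1}{\frac{31030}{143} + 59560} = \frac{1}{\frac{8548110}{143}} = \frac{143}{8548110}$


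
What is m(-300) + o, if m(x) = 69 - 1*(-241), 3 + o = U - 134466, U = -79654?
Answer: -213813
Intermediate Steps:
o = -214123 (o = -3 + (-79654 - 134466) = -3 - 214120 = -214123)
m(x) = 310 (m(x) = 69 + 241 = 310)
m(-300) + o = 310 - 214123 = -213813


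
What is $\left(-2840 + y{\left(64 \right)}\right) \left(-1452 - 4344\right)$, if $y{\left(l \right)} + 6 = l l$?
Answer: $-7245000$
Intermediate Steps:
$y{\left(l \right)} = -6 + l^{2}$ ($y{\left(l \right)} = -6 + l l = -6 + l^{2}$)
$\left(-2840 + y{\left(64 \right)}\right) \left(-1452 - 4344\right) = \left(-2840 - \left(6 - 64^{2}\right)\right) \left(-1452 - 4344\right) = \left(-2840 + \left(-6 + 4096\right)\right) \left(-5796\right) = \left(-2840 + 4090\right) \left(-5796\right) = 1250 \left(-5796\right) = -7245000$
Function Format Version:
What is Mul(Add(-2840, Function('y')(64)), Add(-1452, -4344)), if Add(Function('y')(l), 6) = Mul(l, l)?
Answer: -7245000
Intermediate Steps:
Function('y')(l) = Add(-6, Pow(l, 2)) (Function('y')(l) = Add(-6, Mul(l, l)) = Add(-6, Pow(l, 2)))
Mul(Add(-2840, Function('y')(64)), Add(-1452, -4344)) = Mul(Add(-2840, Add(-6, Pow(64, 2))), Add(-1452, -4344)) = Mul(Add(-2840, Add(-6, 4096)), -5796) = Mul(Add(-2840, 4090), -5796) = Mul(1250, -5796) = -7245000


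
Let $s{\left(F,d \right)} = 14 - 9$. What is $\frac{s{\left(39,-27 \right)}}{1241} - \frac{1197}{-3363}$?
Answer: $\frac{26356}{73219} \approx 0.35996$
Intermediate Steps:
$s{\left(F,d \right)} = 5$
$\frac{s{\left(39,-27 \right)}}{1241} - \frac{1197}{-3363} = \frac{5}{1241} - \frac{1197}{-3363} = 5 \cdot \frac{1}{1241} - - \frac{21}{59} = \frac{5}{1241} + \frac{21}{59} = \frac{26356}{73219}$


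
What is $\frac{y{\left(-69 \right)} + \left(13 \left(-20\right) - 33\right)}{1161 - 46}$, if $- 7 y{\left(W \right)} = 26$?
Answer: $- \frac{2077}{7805} \approx -0.26611$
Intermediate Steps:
$y{\left(W \right)} = - \frac{26}{7}$ ($y{\left(W \right)} = \left(- \frac{1}{7}\right) 26 = - \frac{26}{7}$)
$\frac{y{\left(-69 \right)} + \left(13 \left(-20\right) - 33\right)}{1161 - 46} = \frac{- \frac{26}{7} + \left(13 \left(-20\right) - 33\right)}{1161 - 46} = \frac{- \frac{26}{7} - 293}{1115} = \left(- \frac{26}{7} - 293\right) \frac{1}{1115} = \left(- \frac{2077}{7}\right) \frac{1}{1115} = - \frac{2077}{7805}$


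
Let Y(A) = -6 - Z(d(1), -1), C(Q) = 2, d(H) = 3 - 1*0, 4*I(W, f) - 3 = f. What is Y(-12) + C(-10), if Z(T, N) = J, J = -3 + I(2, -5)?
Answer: -½ ≈ -0.50000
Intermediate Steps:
I(W, f) = ¾ + f/4
d(H) = 3 (d(H) = 3 + 0 = 3)
J = -7/2 (J = -3 + (¾ + (¼)*(-5)) = -3 + (¾ - 5/4) = -3 - ½ = -7/2 ≈ -3.5000)
Z(T, N) = -7/2
Y(A) = -5/2 (Y(A) = -6 - 1*(-7/2) = -6 + 7/2 = -5/2)
Y(-12) + C(-10) = -5/2 + 2 = -½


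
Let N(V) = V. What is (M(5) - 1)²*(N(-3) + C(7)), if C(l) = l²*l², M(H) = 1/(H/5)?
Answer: 0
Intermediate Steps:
M(H) = 5/H (M(H) = 1/(H*(⅕)) = 1/(H/5) = 5/H)
C(l) = l⁴
(M(5) - 1)²*(N(-3) + C(7)) = (5/5 - 1)²*(-3 + 7⁴) = (5*(⅕) - 1)²*(-3 + 2401) = (1 - 1)²*2398 = 0²*2398 = 0*2398 = 0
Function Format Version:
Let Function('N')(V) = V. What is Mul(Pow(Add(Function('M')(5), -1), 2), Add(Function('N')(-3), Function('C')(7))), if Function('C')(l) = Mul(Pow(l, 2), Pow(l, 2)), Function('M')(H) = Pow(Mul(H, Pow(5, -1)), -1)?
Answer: 0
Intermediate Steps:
Function('M')(H) = Mul(5, Pow(H, -1)) (Function('M')(H) = Pow(Mul(H, Rational(1, 5)), -1) = Pow(Mul(Rational(1, 5), H), -1) = Mul(5, Pow(H, -1)))
Function('C')(l) = Pow(l, 4)
Mul(Pow(Add(Function('M')(5), -1), 2), Add(Function('N')(-3), Function('C')(7))) = Mul(Pow(Add(Mul(5, Pow(5, -1)), -1), 2), Add(-3, Pow(7, 4))) = Mul(Pow(Add(Mul(5, Rational(1, 5)), -1), 2), Add(-3, 2401)) = Mul(Pow(Add(1, -1), 2), 2398) = Mul(Pow(0, 2), 2398) = Mul(0, 2398) = 0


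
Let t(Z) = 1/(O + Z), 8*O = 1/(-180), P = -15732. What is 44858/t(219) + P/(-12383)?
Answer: 87587286084253/8915760 ≈ 9.8239e+6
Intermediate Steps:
O = -1/1440 (O = (1/8)/(-180) = (1/8)*(-1/180) = -1/1440 ≈ -0.00069444)
t(Z) = 1/(-1/1440 + Z)
44858/t(219) + P/(-12383) = 44858/((1440/(-1 + 1440*219))) - 15732/(-12383) = 44858/((1440/(-1 + 315360))) - 15732*(-1/12383) = 44858/((1440/315359)) + 15732/12383 = 44858/((1440*(1/315359))) + 15732/12383 = 44858/(1440/315359) + 15732/12383 = 44858*(315359/1440) + 15732/12383 = 7073187011/720 + 15732/12383 = 87587286084253/8915760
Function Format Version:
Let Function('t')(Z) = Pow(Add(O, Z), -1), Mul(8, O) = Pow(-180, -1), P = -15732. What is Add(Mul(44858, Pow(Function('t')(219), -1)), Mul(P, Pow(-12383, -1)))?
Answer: Rational(87587286084253, 8915760) ≈ 9.8239e+6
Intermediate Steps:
O = Rational(-1, 1440) (O = Mul(Rational(1, 8), Pow(-180, -1)) = Mul(Rational(1, 8), Rational(-1, 180)) = Rational(-1, 1440) ≈ -0.00069444)
Function('t')(Z) = Pow(Add(Rational(-1, 1440), Z), -1)
Add(Mul(44858, Pow(Function('t')(219), -1)), Mul(P, Pow(-12383, -1))) = Add(Mul(44858, Pow(Mul(1440, Pow(Add(-1, Mul(1440, 219)), -1)), -1)), Mul(-15732, Pow(-12383, -1))) = Add(Mul(44858, Pow(Mul(1440, Pow(Add(-1, 315360), -1)), -1)), Mul(-15732, Rational(-1, 12383))) = Add(Mul(44858, Pow(Mul(1440, Pow(315359, -1)), -1)), Rational(15732, 12383)) = Add(Mul(44858, Pow(Mul(1440, Rational(1, 315359)), -1)), Rational(15732, 12383)) = Add(Mul(44858, Pow(Rational(1440, 315359), -1)), Rational(15732, 12383)) = Add(Mul(44858, Rational(315359, 1440)), Rational(15732, 12383)) = Add(Rational(7073187011, 720), Rational(15732, 12383)) = Rational(87587286084253, 8915760)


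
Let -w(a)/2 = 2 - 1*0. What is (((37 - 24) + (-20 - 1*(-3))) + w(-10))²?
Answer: 64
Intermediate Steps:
w(a) = -4 (w(a) = -2*(2 - 1*0) = -2*(2 + 0) = -2*2 = -4)
(((37 - 24) + (-20 - 1*(-3))) + w(-10))² = (((37 - 24) + (-20 - 1*(-3))) - 4)² = ((13 + (-20 + 3)) - 4)² = ((13 - 17) - 4)² = (-4 - 4)² = (-8)² = 64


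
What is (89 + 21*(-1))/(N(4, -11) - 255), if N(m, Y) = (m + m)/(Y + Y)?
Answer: -748/2809 ≈ -0.26629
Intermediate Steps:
N(m, Y) = m/Y (N(m, Y) = (2*m)/((2*Y)) = (2*m)*(1/(2*Y)) = m/Y)
(89 + 21*(-1))/(N(4, -11) - 255) = (89 + 21*(-1))/(4/(-11) - 255) = (89 - 21)/(4*(-1/11) - 255) = 68/(-4/11 - 255) = 68/(-2809/11) = 68*(-11/2809) = -748/2809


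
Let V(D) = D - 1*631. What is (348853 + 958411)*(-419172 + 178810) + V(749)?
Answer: -314216589450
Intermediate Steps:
V(D) = -631 + D (V(D) = D - 631 = -631 + D)
(348853 + 958411)*(-419172 + 178810) + V(749) = (348853 + 958411)*(-419172 + 178810) + (-631 + 749) = 1307264*(-240362) + 118 = -314216589568 + 118 = -314216589450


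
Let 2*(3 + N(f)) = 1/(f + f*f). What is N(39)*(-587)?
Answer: 5493733/3120 ≈ 1760.8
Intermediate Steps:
N(f) = -3 + 1/(2*(f + f²)) (N(f) = -3 + 1/(2*(f + f*f)) = -3 + 1/(2*(f + f²)))
N(39)*(-587) = ((½)*(1 - 6*39 - 6*39²)/(39*(1 + 39)))*(-587) = ((½)*(1/39)*(1 - 234 - 6*1521)/40)*(-587) = ((½)*(1/39)*(1/40)*(1 - 234 - 9126))*(-587) = ((½)*(1/39)*(1/40)*(-9359))*(-587) = -9359/3120*(-587) = 5493733/3120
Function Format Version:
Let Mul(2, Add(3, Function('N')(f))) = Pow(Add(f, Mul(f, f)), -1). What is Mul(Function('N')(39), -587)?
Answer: Rational(5493733, 3120) ≈ 1760.8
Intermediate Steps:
Function('N')(f) = Add(-3, Mul(Rational(1, 2), Pow(Add(f, Pow(f, 2)), -1))) (Function('N')(f) = Add(-3, Mul(Rational(1, 2), Pow(Add(f, Mul(f, f)), -1))) = Add(-3, Mul(Rational(1, 2), Pow(Add(f, Pow(f, 2)), -1))))
Mul(Function('N')(39), -587) = Mul(Mul(Rational(1, 2), Pow(39, -1), Pow(Add(1, 39), -1), Add(1, Mul(-6, 39), Mul(-6, Pow(39, 2)))), -587) = Mul(Mul(Rational(1, 2), Rational(1, 39), Pow(40, -1), Add(1, -234, Mul(-6, 1521))), -587) = Mul(Mul(Rational(1, 2), Rational(1, 39), Rational(1, 40), Add(1, -234, -9126)), -587) = Mul(Mul(Rational(1, 2), Rational(1, 39), Rational(1, 40), -9359), -587) = Mul(Rational(-9359, 3120), -587) = Rational(5493733, 3120)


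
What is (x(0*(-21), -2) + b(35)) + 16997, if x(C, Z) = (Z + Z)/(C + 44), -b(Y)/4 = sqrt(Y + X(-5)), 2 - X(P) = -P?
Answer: 186966/11 - 16*sqrt(2) ≈ 16974.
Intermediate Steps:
X(P) = 2 + P (X(P) = 2 - (-1)*P = 2 + P)
b(Y) = -4*sqrt(-3 + Y) (b(Y) = -4*sqrt(Y + (2 - 5)) = -4*sqrt(Y - 3) = -4*sqrt(-3 + Y))
x(C, Z) = 2*Z/(44 + C) (x(C, Z) = (2*Z)/(44 + C) = 2*Z/(44 + C))
(x(0*(-21), -2) + b(35)) + 16997 = (2*(-2)/(44 + 0*(-21)) - 4*sqrt(-3 + 35)) + 16997 = (2*(-2)/(44 + 0) - 16*sqrt(2)) + 16997 = (2*(-2)/44 - 16*sqrt(2)) + 16997 = (2*(-2)*(1/44) - 16*sqrt(2)) + 16997 = (-1/11 - 16*sqrt(2)) + 16997 = 186966/11 - 16*sqrt(2)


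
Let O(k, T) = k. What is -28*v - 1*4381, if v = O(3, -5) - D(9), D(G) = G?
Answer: -4213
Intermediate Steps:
v = -6 (v = 3 - 1*9 = 3 - 9 = -6)
-28*v - 1*4381 = -28*(-6) - 1*4381 = 168 - 4381 = -4213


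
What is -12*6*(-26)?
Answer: 1872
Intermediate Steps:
-12*6*(-26) = -72*(-26) = 1872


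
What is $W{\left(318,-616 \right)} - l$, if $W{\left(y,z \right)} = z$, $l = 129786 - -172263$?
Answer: $-302665$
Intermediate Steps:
$l = 302049$ ($l = 129786 + 172263 = 302049$)
$W{\left(318,-616 \right)} - l = -616 - 302049 = -302665$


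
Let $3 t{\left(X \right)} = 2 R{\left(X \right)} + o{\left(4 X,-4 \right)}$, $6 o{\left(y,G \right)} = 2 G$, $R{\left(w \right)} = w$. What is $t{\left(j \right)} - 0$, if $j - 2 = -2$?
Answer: $- \frac{4}{9} \approx -0.44444$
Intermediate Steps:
$o{\left(y,G \right)} = \frac{G}{3}$ ($o{\left(y,G \right)} = \frac{2 G}{6} = \frac{G}{3}$)
$j = 0$ ($j = 2 - 2 = 0$)
$t{\left(X \right)} = - \frac{4}{9} + \frac{2 X}{3}$ ($t{\left(X \right)} = \frac{2 X + \frac{1}{3} \left(-4\right)}{3} = \frac{2 X - \frac{4}{3}}{3} = \frac{- \frac{4}{3} + 2 X}{3} = - \frac{4}{9} + \frac{2 X}{3}$)
$t{\left(j \right)} - 0 = \left(- \frac{4}{9} + \frac{2}{3} \cdot 0\right) - 0 = \left(- \frac{4}{9} + 0\right) + 0 = - \frac{4}{9} + 0 = - \frac{4}{9}$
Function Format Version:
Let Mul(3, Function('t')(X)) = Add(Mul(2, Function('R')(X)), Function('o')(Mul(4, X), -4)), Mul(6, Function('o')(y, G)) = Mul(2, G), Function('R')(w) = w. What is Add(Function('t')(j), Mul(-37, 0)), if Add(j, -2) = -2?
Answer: Rational(-4, 9) ≈ -0.44444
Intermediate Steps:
Function('o')(y, G) = Mul(Rational(1, 3), G) (Function('o')(y, G) = Mul(Rational(1, 6), Mul(2, G)) = Mul(Rational(1, 3), G))
j = 0 (j = Add(2, -2) = 0)
Function('t')(X) = Add(Rational(-4, 9), Mul(Rational(2, 3), X)) (Function('t')(X) = Mul(Rational(1, 3), Add(Mul(2, X), Mul(Rational(1, 3), -4))) = Mul(Rational(1, 3), Add(Mul(2, X), Rational(-4, 3))) = Mul(Rational(1, 3), Add(Rational(-4, 3), Mul(2, X))) = Add(Rational(-4, 9), Mul(Rational(2, 3), X)))
Add(Function('t')(j), Mul(-37, 0)) = Add(Add(Rational(-4, 9), Mul(Rational(2, 3), 0)), Mul(-37, 0)) = Add(Add(Rational(-4, 9), 0), 0) = Add(Rational(-4, 9), 0) = Rational(-4, 9)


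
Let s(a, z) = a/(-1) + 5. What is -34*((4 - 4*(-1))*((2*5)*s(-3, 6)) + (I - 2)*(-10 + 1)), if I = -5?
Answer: -23902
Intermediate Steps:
s(a, z) = 5 - a (s(a, z) = a*(-1) + 5 = -a + 5 = 5 - a)
-34*((4 - 4*(-1))*((2*5)*s(-3, 6)) + (I - 2)*(-10 + 1)) = -34*((4 - 4*(-1))*((2*5)*(5 - 1*(-3))) + (-5 - 2)*(-10 + 1)) = -34*((4 + 4)*(10*(5 + 3)) - 7*(-9)) = -34*(8*(10*8) + 63) = -34*(8*80 + 63) = -34*(640 + 63) = -34*703 = -23902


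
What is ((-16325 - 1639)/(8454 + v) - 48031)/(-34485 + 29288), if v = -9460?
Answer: 24150611/2614091 ≈ 9.2386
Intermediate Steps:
((-16325 - 1639)/(8454 + v) - 48031)/(-34485 + 29288) = ((-16325 - 1639)/(8454 - 9460) - 48031)/(-34485 + 29288) = (-17964/(-1006) - 48031)/(-5197) = (-17964*(-1/1006) - 48031)*(-1/5197) = (8982/503 - 48031)*(-1/5197) = -24150611/503*(-1/5197) = 24150611/2614091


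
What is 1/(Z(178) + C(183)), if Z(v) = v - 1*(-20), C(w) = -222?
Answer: -1/24 ≈ -0.041667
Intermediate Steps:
Z(v) = 20 + v (Z(v) = v + 20 = 20 + v)
1/(Z(178) + C(183)) = 1/((20 + 178) - 222) = 1/(198 - 222) = 1/(-24) = -1/24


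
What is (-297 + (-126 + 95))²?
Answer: 107584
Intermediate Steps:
(-297 + (-126 + 95))² = (-297 - 31)² = (-328)² = 107584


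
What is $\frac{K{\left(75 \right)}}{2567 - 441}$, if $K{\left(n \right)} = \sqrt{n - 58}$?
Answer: $\frac{\sqrt{17}}{2126} \approx 0.0019394$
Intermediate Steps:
$K{\left(n \right)} = \sqrt{-58 + n}$
$\frac{K{\left(75 \right)}}{2567 - 441} = \frac{\sqrt{-58 + 75}}{2567 - 441} = \frac{\sqrt{17}}{2126}$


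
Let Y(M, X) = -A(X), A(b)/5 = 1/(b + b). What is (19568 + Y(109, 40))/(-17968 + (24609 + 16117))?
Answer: 313087/364128 ≈ 0.85983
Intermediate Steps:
A(b) = 5/(2*b) (A(b) = 5/(b + b) = 5/((2*b)) = 5*(1/(2*b)) = 5/(2*b))
Y(M, X) = -5/(2*X)
(19568 + Y(109, 40))/(-17968 + (24609 + 16117)) = (19568 - 5/2/40)/(-17968 + (24609 + 16117)) = (19568 - 5/2*1/40)/(-17968 + 40726) = (19568 - 1/16)/22758 = (313087/16)*(1/22758) = 313087/364128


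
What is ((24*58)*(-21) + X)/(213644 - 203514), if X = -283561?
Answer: -312793/10130 ≈ -30.878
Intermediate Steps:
((24*58)*(-21) + X)/(213644 - 203514) = ((24*58)*(-21) - 283561)/(213644 - 203514) = (1392*(-21) - 283561)/10130 = (-29232 - 283561)*(1/10130) = -312793*1/10130 = -312793/10130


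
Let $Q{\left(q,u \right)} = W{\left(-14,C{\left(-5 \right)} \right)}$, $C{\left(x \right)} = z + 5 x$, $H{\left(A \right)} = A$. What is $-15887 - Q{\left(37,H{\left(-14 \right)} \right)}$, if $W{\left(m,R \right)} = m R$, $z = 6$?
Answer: $-16153$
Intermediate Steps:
$C{\left(x \right)} = 6 + 5 x$
$W{\left(m,R \right)} = R m$
$Q{\left(q,u \right)} = 266$ ($Q{\left(q,u \right)} = \left(6 + 5 \left(-5\right)\right) \left(-14\right) = \left(6 - 25\right) \left(-14\right) = \left(-19\right) \left(-14\right) = 266$)
$-15887 - Q{\left(37,H{\left(-14 \right)} \right)} = -15887 - 266 = -16153$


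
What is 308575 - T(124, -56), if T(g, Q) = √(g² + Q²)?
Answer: 308575 - 4*√1157 ≈ 3.0844e+5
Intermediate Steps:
T(g, Q) = √(Q² + g²)
308575 - T(124, -56) = 308575 - √((-56)² + 124²) = 308575 - √(3136 + 15376) = 308575 - √18512 = 308575 - 4*√1157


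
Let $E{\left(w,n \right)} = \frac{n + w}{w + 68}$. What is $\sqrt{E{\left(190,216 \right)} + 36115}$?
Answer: $\frac{\sqrt{601015902}}{129} \approx 190.04$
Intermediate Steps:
$E{\left(w,n \right)} = \frac{n + w}{68 + w}$
$\sqrt{E{\left(190,216 \right)} + 36115} = \sqrt{\frac{216 + 190}{68 + 190} + 36115} = \sqrt{\frac{1}{258} \cdot 406 + 36115} = \sqrt{\frac{203}{129} + 36115} = \sqrt{\frac{4659038}{129}} = \frac{\sqrt{601015902}}{129}$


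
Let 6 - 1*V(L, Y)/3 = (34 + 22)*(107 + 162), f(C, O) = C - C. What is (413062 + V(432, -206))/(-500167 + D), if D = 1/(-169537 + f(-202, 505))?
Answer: -7796328482/10599601585 ≈ -0.73553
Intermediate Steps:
f(C, O) = 0
V(L, Y) = -45174 (V(L, Y) = 18 - 3*(34 + 22)*(107 + 162) = 18 - 168*269 = 18 - 3*15064 = 18 - 45192 = -45174)
D = -1/169537 (D = 1/(-169537 + 0) = 1/(-169537) = -1/169537 ≈ -5.8984e-6)
(413062 + V(432, -206))/(-500167 + D) = (413062 - 45174)/(-500167 - 1/169537) = 367888/(-84796812680/169537) = 367888*(-169537/84796812680) = -7796328482/10599601585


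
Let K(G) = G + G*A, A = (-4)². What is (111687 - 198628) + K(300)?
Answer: -81841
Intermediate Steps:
A = 16
K(G) = 17*G (K(G) = G + G*16 = G + 16*G = 17*G)
(111687 - 198628) + K(300) = (111687 - 198628) + 17*300 = -86941 + 5100 = -81841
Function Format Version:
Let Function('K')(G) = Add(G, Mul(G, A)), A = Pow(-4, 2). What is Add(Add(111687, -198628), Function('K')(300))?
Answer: -81841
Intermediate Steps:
A = 16
Function('K')(G) = Mul(17, G) (Function('K')(G) = Add(G, Mul(G, 16)) = Add(G, Mul(16, G)) = Mul(17, G))
Add(Add(111687, -198628), Function('K')(300)) = Add(Add(111687, -198628), Mul(17, 300)) = Add(-86941, 5100) = -81841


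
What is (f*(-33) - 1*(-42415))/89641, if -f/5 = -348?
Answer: -15005/89641 ≈ -0.16739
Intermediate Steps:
f = 1740 (f = -5*(-348) = 1740)
(f*(-33) - 1*(-42415))/89641 = (1740*(-33) - 1*(-42415))/89641 = (-57420 + 42415)*(1/89641) = -15005*1/89641 = -15005/89641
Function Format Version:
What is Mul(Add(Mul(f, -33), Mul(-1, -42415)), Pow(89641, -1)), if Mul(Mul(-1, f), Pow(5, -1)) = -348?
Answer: Rational(-15005, 89641) ≈ -0.16739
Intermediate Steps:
f = 1740 (f = Mul(-5, -348) = 1740)
Mul(Add(Mul(f, -33), Mul(-1, -42415)), Pow(89641, -1)) = Mul(Add(Mul(1740, -33), Mul(-1, -42415)), Pow(89641, -1)) = Mul(Add(-57420, 42415), Rational(1, 89641)) = Mul(-15005, Rational(1, 89641)) = Rational(-15005, 89641)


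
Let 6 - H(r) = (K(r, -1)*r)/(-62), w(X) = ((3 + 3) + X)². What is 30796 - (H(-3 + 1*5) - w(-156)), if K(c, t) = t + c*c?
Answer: 1651987/31 ≈ 53290.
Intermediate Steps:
K(c, t) = t + c²
w(X) = (6 + X)²
H(r) = 6 + r*(-1 + r²)/62 (H(r) = 6 - (-1 + r²)*r/(-62) = 6 - r*(-1 + r²)*(-1)/62 = 6 - (-1)*r*(-1 + r²)/62 = 6 + r*(-1 + r²)/62)
30796 - (H(-3 + 1*5) - w(-156)) = 30796 - ((6 - (-3 + 1*5)/62 + (-3 + 1*5)³/62) - (6 - 156)²) = 30796 - ((6 - (-3 + 5)/62 + (-3 + 5)³/62) - 1*(-150)²) = 30796 - ((6 - 1/62*2 + (1/62)*2³) - 1*22500) = 30796 - ((6 - 1/31 + (1/62)*8) - 22500) = 30796 - ((6 - 1/31 + 4/31) - 22500) = 30796 - (189/31 - 22500) = 30796 - 1*(-697311/31) = 30796 + 697311/31 = 1651987/31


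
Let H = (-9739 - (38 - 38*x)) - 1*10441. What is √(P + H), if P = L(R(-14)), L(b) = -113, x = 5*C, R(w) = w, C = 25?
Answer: I*√15581 ≈ 124.82*I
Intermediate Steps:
x = 125 (x = 5*25 = 125)
P = -113
H = -15468 (H = (-9739 - (38 - 38*125)) - 1*10441 = (-9739 - (38 - 4750)) - 10441 = (-9739 - 1*(-4712)) - 10441 = (-9739 + 4712) - 10441 = -5027 - 10441 = -15468)
√(P + H) = √(-113 - 15468) = √(-15581) = I*√15581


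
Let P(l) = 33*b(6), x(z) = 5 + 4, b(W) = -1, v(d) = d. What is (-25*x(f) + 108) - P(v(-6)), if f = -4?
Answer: -84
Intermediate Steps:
x(z) = 9
P(l) = -33 (P(l) = 33*(-1) = -33)
(-25*x(f) + 108) - P(v(-6)) = (-25*9 + 108) - 1*(-33) = (-225 + 108) + 33 = -117 + 33 = -84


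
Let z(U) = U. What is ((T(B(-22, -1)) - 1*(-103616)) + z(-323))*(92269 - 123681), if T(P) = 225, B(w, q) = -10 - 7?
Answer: -3251707416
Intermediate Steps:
B(w, q) = -17
((T(B(-22, -1)) - 1*(-103616)) + z(-323))*(92269 - 123681) = ((225 - 1*(-103616)) - 323)*(92269 - 123681) = ((225 + 103616) - 323)*(-31412) = (103841 - 323)*(-31412) = 103518*(-31412) = -3251707416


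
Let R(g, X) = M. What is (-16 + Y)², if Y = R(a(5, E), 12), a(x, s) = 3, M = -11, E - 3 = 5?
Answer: 729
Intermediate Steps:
E = 8 (E = 3 + 5 = 8)
R(g, X) = -11
Y = -11
(-16 + Y)² = (-16 - 11)² = (-27)² = 729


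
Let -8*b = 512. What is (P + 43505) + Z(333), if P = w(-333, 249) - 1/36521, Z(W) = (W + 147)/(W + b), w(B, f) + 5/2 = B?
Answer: 848242260133/19648298 ≈ 43171.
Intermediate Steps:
w(B, f) = -5/2 + B
b = -64 (b = -⅛*512 = -64)
Z(W) = (147 + W)/(-64 + W) (Z(W) = (W + 147)/(W - 64) = (147 + W)/(-64 + W))
P = -24505593/73042 (P = (-5/2 - 333) - 1/36521 = -671/2 - 1*1/36521 = -671/2 - 1/36521 = -24505593/73042 ≈ -335.50)
(P + 43505) + Z(333) = (-24505593/73042 + 43505) + (147 + 333)/(-64 + 333) = 3153186617/73042 + 480/269 = 848242260133/19648298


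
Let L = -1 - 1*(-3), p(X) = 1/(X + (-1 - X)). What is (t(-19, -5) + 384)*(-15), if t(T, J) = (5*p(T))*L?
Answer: -5610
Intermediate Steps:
p(X) = -1 (p(X) = 1/(-1) = -1)
L = 2 (L = -1 + 3 = 2)
t(T, J) = -10 (t(T, J) = (5*(-1))*2 = -5*2 = -10)
(t(-19, -5) + 384)*(-15) = (-10 + 384)*(-15) = 374*(-15) = -5610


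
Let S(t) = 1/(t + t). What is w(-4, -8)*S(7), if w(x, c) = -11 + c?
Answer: -19/14 ≈ -1.3571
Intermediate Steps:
S(t) = 1/(2*t)
w(-4, -8)*S(7) = (-11 - 8)*((1/2)/7) = -19/(2*7) = -19*1/14 = -19/14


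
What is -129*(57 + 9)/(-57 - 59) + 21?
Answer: 5475/58 ≈ 94.396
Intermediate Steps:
-129*(57 + 9)/(-57 - 59) + 21 = -8514/(-116) + 21 = -8514*(-1)/116 + 21 = -129*(-33/58) + 21 = 4257/58 + 21 = 5475/58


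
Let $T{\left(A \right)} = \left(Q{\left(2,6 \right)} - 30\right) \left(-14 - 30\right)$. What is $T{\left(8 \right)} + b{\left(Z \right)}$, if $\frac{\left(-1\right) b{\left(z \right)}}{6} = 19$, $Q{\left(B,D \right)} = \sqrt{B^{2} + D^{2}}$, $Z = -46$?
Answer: $1206 - 88 \sqrt{10} \approx 927.72$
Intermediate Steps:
$b{\left(z \right)} = -114$ ($b{\left(z \right)} = \left(-6\right) 19 = -114$)
$T{\left(A \right)} = 1320 - 88 \sqrt{10}$ ($T{\left(A \right)} = \left(\sqrt{2^{2} + 6^{2}} - 30\right) \left(-14 - 30\right) = \left(\sqrt{4 + 36} - 30\right) \left(-44\right) = \left(\sqrt{40} - 30\right) \left(-44\right) = \left(2 \sqrt{10} - 30\right) \left(-44\right) = \left(-30 + 2 \sqrt{10}\right) \left(-44\right) = 1320 - 88 \sqrt{10}$)
$T{\left(8 \right)} + b{\left(Z \right)} = \left(1320 - 88 \sqrt{10}\right) - 114 = 1206 - 88 \sqrt{10}$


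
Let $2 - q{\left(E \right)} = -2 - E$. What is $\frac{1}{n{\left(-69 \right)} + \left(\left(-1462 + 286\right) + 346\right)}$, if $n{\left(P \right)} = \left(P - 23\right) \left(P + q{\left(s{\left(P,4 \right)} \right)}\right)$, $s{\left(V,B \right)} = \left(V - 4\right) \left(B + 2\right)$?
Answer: $\frac{1}{45446} \approx 2.2004 \cdot 10^{-5}$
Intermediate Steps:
$s{\left(V,B \right)} = \left(-4 + V\right) \left(2 + B\right)$
$q{\left(E \right)} = 4 + E$ ($q{\left(E \right)} = 2 - \left(-2 - E\right) = 2 + \left(2 + E\right) = 4 + E$)
$n{\left(P \right)} = \left(-23 + P\right) \left(-20 + 7 P\right)$ ($n{\left(P \right)} = \left(P - 23\right) \left(P + \left(4 + \left(-8 - 16 + 2 P + 4 P\right)\right)\right) = \left(-23 + P\right) \left(P + \left(4 + \left(-8 - 16 + 2 P + 4 P\right)\right)\right) = \left(-23 + P\right) \left(P + \left(4 + \left(-24 + 6 P\right)\right)\right) = \left(-23 + P\right) \left(P + \left(-20 + 6 P\right)\right) = \left(-23 + P\right) \left(-20 + 7 P\right)$)
$\frac{1}{n{\left(-69 \right)} + \left(\left(-1462 + 286\right) + 346\right)} = \frac{1}{\left(460 - -12489 + 7 \left(-69\right)^{2}\right) + \left(\left(-1462 + 286\right) + 346\right)} = \frac{1}{\left(460 + 12489 + 7 \cdot 4761\right) + \left(-1176 + 346\right)} = \frac{1}{\left(460 + 12489 + 33327\right) - 830} = \frac{1}{46276 - 830} = \frac{1}{45446}$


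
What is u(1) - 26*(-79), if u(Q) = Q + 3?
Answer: 2058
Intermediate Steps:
u(Q) = 3 + Q
u(1) - 26*(-79) = (3 + 1) - 26*(-79) = 4 + 2054 = 2058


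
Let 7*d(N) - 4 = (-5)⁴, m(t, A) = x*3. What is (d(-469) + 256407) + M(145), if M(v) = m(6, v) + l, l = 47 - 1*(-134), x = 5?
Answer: 1796850/7 ≈ 2.5669e+5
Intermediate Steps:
m(t, A) = 15 (m(t, A) = 5*3 = 15)
l = 181 (l = 47 + 134 = 181)
M(v) = 196 (M(v) = 15 + 181 = 196)
d(N) = 629/7 (d(N) = 4/7 + (⅐)*(-5)⁴ = 4/7 + (⅐)*625 = 4/7 + 625/7 = 629/7)
(d(-469) + 256407) + M(145) = (629/7 + 256407) + 196 = 1795478/7 + 196 = 1796850/7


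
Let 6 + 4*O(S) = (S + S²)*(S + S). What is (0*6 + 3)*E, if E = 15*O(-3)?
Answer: -945/2 ≈ -472.50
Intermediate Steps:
O(S) = -3/2 + S*(S + S²)/2 (O(S) = -3/2 + ((S + S²)*(S + S))/4 = -3/2 + ((S + S²)*(2*S))/4 = -3/2 + (2*S*(S + S²))/4 = -3/2 + S*(S + S²)/2)
E = -315/2 (E = 15*(-3/2 + (½)*(-3)² + (½)*(-3)³) = 15*(-3/2 + (½)*9 + (½)*(-27)) = 15*(-3/2 + 9/2 - 27/2) = 15*(-21/2) = -315/2 ≈ -157.50)
(0*6 + 3)*E = (0*6 + 3)*(-315/2) = (0 + 3)*(-315/2) = 3*(-315/2) = -945/2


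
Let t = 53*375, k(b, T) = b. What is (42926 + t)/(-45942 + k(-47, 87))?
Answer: -62801/45989 ≈ -1.3656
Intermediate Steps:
t = 19875
(42926 + t)/(-45942 + k(-47, 87)) = (42926 + 19875)/(-45942 - 47) = 62801/(-45989) = 62801*(-1/45989) = -62801/45989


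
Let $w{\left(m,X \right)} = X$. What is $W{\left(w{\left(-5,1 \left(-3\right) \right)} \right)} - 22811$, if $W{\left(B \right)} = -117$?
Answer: $-22928$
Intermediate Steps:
$W{\left(w{\left(-5,1 \left(-3\right) \right)} \right)} - 22811 = -117 - 22811 = -22928$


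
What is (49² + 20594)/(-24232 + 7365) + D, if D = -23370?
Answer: -394204785/16867 ≈ -23371.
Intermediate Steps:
(49² + 20594)/(-24232 + 7365) + D = (49² + 20594)/(-24232 + 7365) - 23370 = (2401 + 20594)/(-16867) - 23370 = 22995*(-1/16867) - 23370 = -22995/16867 - 23370 = -394204785/16867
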